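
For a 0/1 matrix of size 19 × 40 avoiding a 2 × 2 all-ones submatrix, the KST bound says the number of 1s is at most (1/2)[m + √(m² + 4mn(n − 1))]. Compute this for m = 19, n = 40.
z(19, 40; 2, 2) ≤ (1/2)[19 + √(19² + 4·19·40·39)] = (1/2)[19 + √118921] = 181.9246

Kővári–Sós–Turán: let r_1, ..., r_19 be the row sums and z = Σ r_i the total number of 1s. Each pair of columns can share at most one row with both entries 1 (else a 2×2 all-ones block appears), so Σ_i C(r_i, 2) ≤ C(40, 2) = 780. By convexity Σ_i C(r_i, 2) ≥ 19·C(z/19, 2) = z(z − 19)/(2·19), giving z² − 19z − 19·40·39 ≤ 0 and hence z ≤ (1/2)[19 + √(361 + 4·29640)] = (1/2)[19 + √118921] ≈ (1/2)(19 + 344.8492) = 181.9246.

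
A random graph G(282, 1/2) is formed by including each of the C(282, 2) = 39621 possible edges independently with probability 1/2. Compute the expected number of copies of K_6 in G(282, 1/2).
E[# K_6] = C(282, 6) · (1/2)^C(6, 2) = 662078875542 / 2^15 = 331039437771/16384 ≈ 20205043.809265

For each 6-subset S of vertices (there are C(282, 6) = 662078875542 such S), let X_S = 1 if S induces a K_6 (all C(6, 2) = 15 edges present). Then P(X_S = 1) = (1/2)^15 = 1/32768. By linearity of expectation, E[# K_6] = C(282, 6) · (1/2)^15 = 662078875542 / 32768 = 331039437771/16384 ≈ 20205043.809265.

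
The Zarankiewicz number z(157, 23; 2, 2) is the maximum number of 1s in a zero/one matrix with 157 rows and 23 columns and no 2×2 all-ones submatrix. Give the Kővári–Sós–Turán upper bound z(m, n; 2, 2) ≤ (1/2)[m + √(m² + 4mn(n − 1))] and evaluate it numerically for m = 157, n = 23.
z(157, 23; 2, 2) ≤ (1/2)[157 + √(157² + 4·157·23·22)] = (1/2)[157 + √342417] = 371.082

Kővári–Sós–Turán: let r_1, ..., r_157 be the row sums and z = Σ r_i the total number of 1s. Each pair of columns can share at most one row with both entries 1 (else a 2×2 all-ones block appears), so Σ_i C(r_i, 2) ≤ C(23, 2) = 253. By convexity Σ_i C(r_i, 2) ≥ 157·C(z/157, 2) = z(z − 157)/(2·157), giving z² − 157z − 157·23·22 ≤ 0 and hence z ≤ (1/2)[157 + √(24649 + 4·79442)] = (1/2)[157 + √342417] ≈ (1/2)(157 + 585.1641) = 371.082.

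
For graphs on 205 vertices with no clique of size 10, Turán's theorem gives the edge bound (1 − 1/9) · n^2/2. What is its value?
Turán density bound = (8/9) · 205^2/2 = 168100/9 ≈ 18677.7778

Turán's theorem: ex(n, K_{r+1}) is achieved by the complete r-partite Turán graph T(n, r) with parts as balanced as possible, and is at most (1 − 1/r) · n^2/2. For r = 9, n = 205: the density bound is (8/9) · 42025/2 = 168100/9 ≈ 18677.7778. The integer-valued extremum is e(T(205, 9)) = 18677, which is strictly less than the density bound 168100/9 since 9 ∤ 205 (the parts of T(205, 9) cannot all be equal).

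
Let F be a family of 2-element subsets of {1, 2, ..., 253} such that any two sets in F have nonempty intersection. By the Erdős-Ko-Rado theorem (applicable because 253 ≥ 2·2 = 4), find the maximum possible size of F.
max |F| = C(252, 1) = 252

The Erdős-Ko-Rado theorem states: for n ≥ 2k, an intersecting family of k-subsets of an n-element set has size at most C(n − 1, k − 1), with equality for 'star' families {A ⊆ [n] : |A| = k, i ∈ A} (fix an element i). For n = 253, k = 2: C(252, 1) = 252.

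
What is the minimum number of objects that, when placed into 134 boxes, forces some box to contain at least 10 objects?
n = (10 − 1)·134 + 1 = 1207

By the generalised pigeonhole principle, to guarantee some box contains ≥ r objects we need more than (r − 1) · k objects total. Threshold: n = (r − 1) · k + 1. With r = 10 and k = 134: n = 9 · 134 + 1 = 1206 + 1 = 1207. For n = 1206 = 9 · 134, we can put exactly 9 objects in every box, avoiding 10 in any single one — so 1207 is tight.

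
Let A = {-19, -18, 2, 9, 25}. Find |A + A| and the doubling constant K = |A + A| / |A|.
K = |A + A| / |A| = 15/5 = 3

Enumerate A + A = {a + b : a, b ∈ A}. With |A| = 5, there are |A|^2 = 25 ordered sum pairs; collecting distinct values, A + A = {-38, -37, -36, -17, -16, -10, -9, 4, 6, 7, 11, 18, 27, 34, 50}, so |A + A| = 15. Thus K = 15/5 = 3. For comparison, the minimum possible |A + A| over all 5-element sets is 2·5 − 1 = 9 (so min K = 9/5), attained only by arithmetic progressions.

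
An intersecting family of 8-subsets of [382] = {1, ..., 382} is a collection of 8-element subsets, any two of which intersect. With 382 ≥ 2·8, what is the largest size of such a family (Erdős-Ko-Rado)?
max |F| = C(381, 7) = 218760802825500

Erdős-Ko-Rado (1961): when n ≥ 2k, max |F| = C(n−1, k−1). The bound is attained by the star {A : i ∈ A} for any fixed i ∈ [n]. Here C(382−1, 8−1) = C(381, 7) = 218760802825500.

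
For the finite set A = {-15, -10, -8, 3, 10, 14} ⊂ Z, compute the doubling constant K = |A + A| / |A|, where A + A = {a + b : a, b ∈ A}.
K = |A + A| / |A| = 19/6

Enumerate A + A = {a + b : a, b ∈ A}. With |A| = 6, there are |A|^2 = 36 ordered sum pairs; collecting distinct values, A + A = {-30, -25, -23, -20, -18, -16, -12, -7, -5, -1, 0, 2, 4, 6, 13, 17, 20, 24, 28}, so |A + A| = 19. Thus K = 19/6. For comparison, the minimum possible |A + A| over all 6-element sets is 2·6 − 1 = 11 (so min K = 11/6), attained only by arithmetic progressions.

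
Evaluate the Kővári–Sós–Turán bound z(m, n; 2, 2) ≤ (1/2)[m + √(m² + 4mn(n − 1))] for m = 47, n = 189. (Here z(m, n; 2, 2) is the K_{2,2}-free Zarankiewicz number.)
z(47, 189; 2, 2) ≤ (1/2)[47 + √(47² + 4·47·189·188)] = (1/2)[47 + √6682225] = 1316

Kővári–Sós–Turán: let r_1, ..., r_47 be the row sums and z = Σ r_i the total number of 1s. Each pair of columns can share at most one row with both entries 1 (else a 2×2 all-ones block appears), so Σ_i C(r_i, 2) ≤ C(189, 2) = 17766. By convexity Σ_i C(r_i, 2) ≥ 47·C(z/47, 2) = z(z − 47)/(2·47), giving z² − 47z − 47·189·188 ≤ 0 and hence z ≤ (1/2)[47 + √(2209 + 4·1670004)] = (1/2)[47 + √6682225] ≈ (1/2)(47 + 2585) = 1316.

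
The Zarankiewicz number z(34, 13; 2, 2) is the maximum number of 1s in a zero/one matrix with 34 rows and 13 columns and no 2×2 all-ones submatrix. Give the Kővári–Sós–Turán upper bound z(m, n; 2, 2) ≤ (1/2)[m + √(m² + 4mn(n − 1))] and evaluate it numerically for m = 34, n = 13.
z(34, 13; 2, 2) ≤ (1/2)[34 + √(34² + 4·34·13·12)] = (1/2)[34 + √22372] = 91.7864

Kővári–Sós–Turán: let r_1, ..., r_34 be the row sums and z = Σ r_i the total number of 1s. Each pair of columns can share at most one row with both entries 1 (else a 2×2 all-ones block appears), so Σ_i C(r_i, 2) ≤ C(13, 2) = 78. By convexity Σ_i C(r_i, 2) ≥ 34·C(z/34, 2) = z(z − 34)/(2·34), giving z² − 34z − 34·13·12 ≤ 0 and hence z ≤ (1/2)[34 + √(1156 + 4·5304)] = (1/2)[34 + √22372] ≈ (1/2)(34 + 149.5727) = 91.7864.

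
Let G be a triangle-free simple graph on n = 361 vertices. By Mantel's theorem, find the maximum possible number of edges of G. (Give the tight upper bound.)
ex(361, K_3) = ⌊361^2/4⌋ = 32580

Mantel (1907): a triangle-free graph on n vertices has at most ⌊n^2/4⌋ edges, with equality for the complete bipartite graph K_{⌊n/2⌋, ⌈n/2⌉}. For n = 361: ⌊361^2/4⌋ = ⌊130321/4⌋ = 32580. The extremal graph is K_{180, 181}, which has 180·181 = 32580 edges.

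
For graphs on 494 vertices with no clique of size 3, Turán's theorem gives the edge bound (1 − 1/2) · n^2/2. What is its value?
Turán density bound = (1/2) · 494^2/2 = 61009

Turán's theorem: ex(n, K_{r+1}) is achieved by the complete r-partite Turán graph T(n, r) with parts as balanced as possible, and is at most (1 − 1/r) · n^2/2. For r = 2, n = 494: the density bound is (1/2) · 244036/2 = 61009. Since 2 ∣ 494, the Turán graph T(494, 2) has parts of equal size 247, and its edge count e(T(494, 2)) = 61009 attains the density bound exactly.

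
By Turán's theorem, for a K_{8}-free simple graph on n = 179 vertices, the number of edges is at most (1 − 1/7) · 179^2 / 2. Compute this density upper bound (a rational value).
Turán density bound = (6/7) · 179^2/2 = 96123/7 ≈ 13731.8571

Turán's theorem: ex(n, K_{r+1}) is achieved by the complete r-partite Turán graph T(n, r) with parts as balanced as possible, and is at most (1 − 1/r) · n^2/2. For r = 7, n = 179: the density bound is (6/7) · 32041/2 = 96123/7 ≈ 13731.8571. The integer-valued extremum is e(T(179, 7)) = 13731, which is strictly less than the density bound 96123/7 since 7 ∤ 179 (the parts of T(179, 7) cannot all be equal).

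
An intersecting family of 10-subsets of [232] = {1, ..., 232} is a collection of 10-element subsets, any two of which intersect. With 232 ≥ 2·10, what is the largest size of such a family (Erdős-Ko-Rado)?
max |F| = C(231, 9) = 4407748519243300

The Erdős-Ko-Rado theorem states: for n ≥ 2k, an intersecting family of k-subsets of an n-element set has size at most C(n − 1, k − 1), with equality for 'star' families {A ⊆ [n] : |A| = k, i ∈ A} (fix an element i). For n = 232, k = 10: C(231, 9) = 4407748519243300.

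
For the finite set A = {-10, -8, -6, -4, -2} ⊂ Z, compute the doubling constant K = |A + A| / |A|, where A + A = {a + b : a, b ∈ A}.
K = |A + A| / |A| = 9/5

Enumerate A + A = {a + b : a, b ∈ A}. With |A| = 5, there are |A|^2 = 25 ordered sum pairs; collecting distinct values, A + A = {-20, -18, -16, -14, -12, -10, -8, -6, -4}, so |A + A| = 9. Thus K = 9/5. Here |A + A| = 2|A| − 1 = 9, the minimum possible — so K = 9/5 is minimal, which holds iff A is an arithmetic progression.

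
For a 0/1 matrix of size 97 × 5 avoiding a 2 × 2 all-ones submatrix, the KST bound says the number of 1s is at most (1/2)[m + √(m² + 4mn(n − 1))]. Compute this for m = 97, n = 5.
z(97, 5; 2, 2) ≤ (1/2)[97 + √(97² + 4·97·5·4)] = (1/2)[97 + √17169] = 114.0153

Kővári–Sós–Turán: let r_1, ..., r_97 be the row sums and z = Σ r_i the total number of 1s. Each pair of columns can share at most one row with both entries 1 (else a 2×2 all-ones block appears), so Σ_i C(r_i, 2) ≤ C(5, 2) = 10. By convexity Σ_i C(r_i, 2) ≥ 97·C(z/97, 2) = z(z − 97)/(2·97), giving z² − 97z − 97·5·4 ≤ 0 and hence z ≤ (1/2)[97 + √(9409 + 4·1940)] = (1/2)[97 + √17169] ≈ (1/2)(97 + 131.0305) = 114.0153.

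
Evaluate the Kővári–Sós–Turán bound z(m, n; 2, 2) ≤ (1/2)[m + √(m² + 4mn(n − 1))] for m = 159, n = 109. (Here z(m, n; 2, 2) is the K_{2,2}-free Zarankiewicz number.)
z(159, 109; 2, 2) ≤ (1/2)[159 + √(159² + 4·159·109·108)] = (1/2)[159 + √7512273] = 1449.9263

Kővári–Sós–Turán: let r_1, ..., r_159 be the row sums and z = Σ r_i the total number of 1s. Each pair of columns can share at most one row with both entries 1 (else a 2×2 all-ones block appears), so Σ_i C(r_i, 2) ≤ C(109, 2) = 5886. By convexity Σ_i C(r_i, 2) ≥ 159·C(z/159, 2) = z(z − 159)/(2·159), giving z² − 159z − 159·109·108 ≤ 0 and hence z ≤ (1/2)[159 + √(25281 + 4·1871748)] = (1/2)[159 + √7512273] ≈ (1/2)(159 + 2740.8526) = 1449.9263.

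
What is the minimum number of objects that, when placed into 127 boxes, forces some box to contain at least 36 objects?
n = (36 − 1)·127 + 1 = 4446

By the generalised pigeonhole principle, to guarantee some box contains ≥ r objects we need more than (r − 1) · k objects total. Threshold: n = (r − 1) · k + 1. With r = 36 and k = 127: n = 35 · 127 + 1 = 4445 + 1 = 4446. For n = 4445 = 35 · 127, we can put exactly 35 objects in every box, avoiding 36 in any single one — so 4446 is tight.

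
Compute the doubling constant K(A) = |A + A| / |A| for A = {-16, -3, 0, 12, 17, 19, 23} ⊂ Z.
K = |A + A| / |A| = 28/7 = 4

Enumerate A + A = {a + b : a, b ∈ A}. With |A| = 7, there are |A|^2 = 49 ordered sum pairs; collecting distinct values, A + A = {-32, -19, -16, -6, -4, -3, 0, 1, 3, 7, 9, 12, 14, 16, 17, 19, 20, 23, 24, 29, 31, 34, 35, 36, 38, 40, 42, 46}, so |A + A| = 28. Thus K = 28/7 = 4. For comparison, the minimum possible |A + A| over all 7-element sets is 2·7 − 1 = 13 (so min K = 13/7), attained only by arithmetic progressions.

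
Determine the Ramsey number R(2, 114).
R(2, 114) = 114

R(2, k) = k for all k ≥ 2: in a 2-colouring of K_k, either some edge is red (a red K_2) or all edges are blue (a blue K_k). And K_{113} coloured all-blue has no blue K_114, so R(2, 114) > 113. Hence R(2, 114) = 114.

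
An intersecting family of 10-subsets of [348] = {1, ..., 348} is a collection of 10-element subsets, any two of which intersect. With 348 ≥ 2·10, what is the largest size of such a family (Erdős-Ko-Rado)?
max |F| = C(347, 9) = 181039482152951345

Erdős-Ko-Rado (1961): when n ≥ 2k, max |F| = C(n−1, k−1). The bound is attained by the star {A : i ∈ A} for any fixed i ∈ [n]. Here C(348−1, 10−1) = C(347, 9) = 181039482152951345.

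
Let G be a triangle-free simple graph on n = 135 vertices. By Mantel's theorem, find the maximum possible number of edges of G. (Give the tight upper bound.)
ex(135, K_3) = ⌊135^2/4⌋ = 4556

Mantel (1907): a triangle-free graph on n vertices has at most ⌊n^2/4⌋ edges, with equality for the complete bipartite graph K_{⌊n/2⌋, ⌈n/2⌉}. For n = 135: ⌊135^2/4⌋ = ⌊18225/4⌋ = 4556. The extremal graph is K_{67, 68}, which has 67·68 = 4556 edges.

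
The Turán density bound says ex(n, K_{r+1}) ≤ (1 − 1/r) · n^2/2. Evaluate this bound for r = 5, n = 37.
Turán density bound = (4/5) · 37^2/2 = 2738/5 ≈ 547.6

Turán's theorem: ex(n, K_{r+1}) is achieved by the complete r-partite Turán graph T(n, r) with parts as balanced as possible, and is at most (1 − 1/r) · n^2/2. For r = 5, n = 37: the density bound is (4/5) · 1369/2 = 2738/5 ≈ 547.6. The integer-valued extremum is e(T(37, 5)) = 547, which is strictly less than the density bound 2738/5 since 5 ∤ 37 (the parts of T(37, 5) cannot all be equal).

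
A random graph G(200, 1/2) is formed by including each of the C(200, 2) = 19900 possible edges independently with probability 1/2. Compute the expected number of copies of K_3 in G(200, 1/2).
E[# K_3] = C(200, 3) · (1/2)^C(3, 2) = 1313400 / 2^3 = 164175

For each 3-subset S of vertices (there are C(200, 3) = 1313400 such S), let X_S = 1 if S induces a K_3 (all C(3, 2) = 3 edges present). Then P(X_S = 1) = (1/2)^3 = 1/8. By linearity of expectation, E[# K_3] = C(200, 3) · (1/2)^3 = 1313400 / 8 = 164175.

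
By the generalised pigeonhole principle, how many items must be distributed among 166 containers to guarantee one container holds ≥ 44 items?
n = (44 − 1)·166 + 1 = 7139

By the generalised pigeonhole principle, to guarantee some box contains ≥ r objects we need more than (r − 1) · k objects total. Threshold: n = (r − 1) · k + 1. With r = 44 and k = 166: n = 43 · 166 + 1 = 7138 + 1 = 7139. For n = 7138 = 43 · 166, we can put exactly 43 objects in every box, avoiding 44 in any single one — so 7139 is tight.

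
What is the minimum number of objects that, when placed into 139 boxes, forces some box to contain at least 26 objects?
n = (26 − 1)·139 + 1 = 3476

By the generalised pigeonhole principle, to guarantee some box contains ≥ r objects we need more than (r − 1) · k objects total. Threshold: n = (r − 1) · k + 1. With r = 26 and k = 139: n = 25 · 139 + 1 = 3475 + 1 = 3476. For n = 3475 = 25 · 139, we can put exactly 25 objects in every box, avoiding 26 in any single one — so 3476 is tight.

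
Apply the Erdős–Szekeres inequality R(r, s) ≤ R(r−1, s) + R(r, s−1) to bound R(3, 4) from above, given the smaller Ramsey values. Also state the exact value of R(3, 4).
R(3, 4) ≤ R(2, 4) + R(3, 3) = 4 + 6 = 10; exact value R(3, 4) = 9.

The Erdős–Szekeres recurrence R(r, s) ≤ R(r−1, s) + R(r, s−1) applied to (r, s) = (3, 4) gives
  R(3, 4) ≤ R(2, 4) + R(3, 3) = 4 + 6 = 10.
(Recall R(2, k) = k and R is symmetric.) The recurrence is not tight here (it gives 10, but the exact value is R(3, 4) = 9); the tight upper bound requires a sharper argument than the simple recurrence, combined with a lower-bound construction on K_{8}.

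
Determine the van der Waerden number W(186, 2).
W(186, 2) = 186 + 1 = 187

A 2-term AP is any pair of integers, so a monochromatic 2-AP exists iff some colour is used at least twice. With 186 colours, the colouring i ↦ i on {1, ..., 186} uses each colour once, avoiding any monochromatic pair, so W(186, 2) > 186. For {1, ..., 187}, pigeonhole forces two integers of the same colour, which form a monochromatic 2-AP. Hence W(186, 2) = 187.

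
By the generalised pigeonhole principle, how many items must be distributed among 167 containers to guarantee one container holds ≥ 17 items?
n = (17 − 1)·167 + 1 = 2673

By the generalised pigeonhole principle, to guarantee some box contains ≥ r objects we need more than (r − 1) · k objects total. Threshold: n = (r − 1) · k + 1. With r = 17 and k = 167: n = 16 · 167 + 1 = 2672 + 1 = 2673. For n = 2672 = 16 · 167, we can put exactly 16 objects in every box, avoiding 17 in any single one — so 2673 is tight.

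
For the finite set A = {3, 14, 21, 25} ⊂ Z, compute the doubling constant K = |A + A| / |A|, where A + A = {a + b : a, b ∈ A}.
K = |A + A| / |A| = 9/4

Enumerate A + A = {a + b : a, b ∈ A}. With |A| = 4, there are |A|^2 = 16 ordered sum pairs; collecting distinct values, A + A = {6, 17, 24, 28, 35, 39, 42, 46, 50}, so |A + A| = 9. Thus K = 9/4. For comparison, the minimum possible |A + A| over all 4-element sets is 2·4 − 1 = 7 (so min K = 7/4), attained only by arithmetic progressions.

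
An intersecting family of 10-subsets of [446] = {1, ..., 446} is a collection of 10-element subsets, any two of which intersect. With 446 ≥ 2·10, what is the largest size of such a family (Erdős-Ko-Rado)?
max |F| = C(445, 9) = 1738270170172721185

Erdős-Ko-Rado (1961): when n ≥ 2k, max |F| = C(n−1, k−1). The bound is attained by the star {A : i ∈ A} for any fixed i ∈ [n]. Here C(446−1, 10−1) = C(445, 9) = 1738270170172721185.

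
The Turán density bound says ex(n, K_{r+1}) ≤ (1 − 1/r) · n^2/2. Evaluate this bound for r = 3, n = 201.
Turán density bound = (2/3) · 201^2/2 = 13467

Turán's theorem: ex(n, K_{r+1}) is achieved by the complete r-partite Turán graph T(n, r) with parts as balanced as possible, and is at most (1 − 1/r) · n^2/2. For r = 3, n = 201: the density bound is (2/3) · 40401/2 = 13467. Since 3 ∣ 201, the Turán graph T(201, 3) has parts of equal size 67, and its edge count e(T(201, 3)) = 13467 attains the density bound exactly.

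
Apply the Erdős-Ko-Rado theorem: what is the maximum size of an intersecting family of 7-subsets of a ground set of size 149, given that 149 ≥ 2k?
max |F| = C(148, 6) = 13172431272

The Erdős-Ko-Rado theorem states: for n ≥ 2k, an intersecting family of k-subsets of an n-element set has size at most C(n − 1, k − 1), with equality for 'star' families {A ⊆ [n] : |A| = k, i ∈ A} (fix an element i). For n = 149, k = 7: C(148, 6) = 13172431272.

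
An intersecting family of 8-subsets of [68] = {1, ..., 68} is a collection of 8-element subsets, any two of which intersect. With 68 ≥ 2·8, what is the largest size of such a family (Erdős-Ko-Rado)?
max |F| = C(67, 7) = 869648208

The Erdős-Ko-Rado theorem states: for n ≥ 2k, an intersecting family of k-subsets of an n-element set has size at most C(n − 1, k − 1), with equality for 'star' families {A ⊆ [n] : |A| = k, i ∈ A} (fix an element i). For n = 68, k = 8: C(67, 7) = 869648208.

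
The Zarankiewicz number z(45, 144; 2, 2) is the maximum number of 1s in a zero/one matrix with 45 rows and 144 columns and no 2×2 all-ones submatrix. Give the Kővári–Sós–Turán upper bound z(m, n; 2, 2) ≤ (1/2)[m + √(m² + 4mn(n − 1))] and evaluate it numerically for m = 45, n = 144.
z(45, 144; 2, 2) ≤ (1/2)[45 + √(45² + 4·45·144·143)] = (1/2)[45 + √3708585] = 985.3843

Kővári–Sós–Turán: let r_1, ..., r_45 be the row sums and z = Σ r_i the total number of 1s. Each pair of columns can share at most one row with both entries 1 (else a 2×2 all-ones block appears), so Σ_i C(r_i, 2) ≤ C(144, 2) = 10296. By convexity Σ_i C(r_i, 2) ≥ 45·C(z/45, 2) = z(z − 45)/(2·45), giving z² − 45z − 45·144·143 ≤ 0 and hence z ≤ (1/2)[45 + √(2025 + 4·926640)] = (1/2)[45 + √3708585] ≈ (1/2)(45 + 1925.7687) = 985.3843.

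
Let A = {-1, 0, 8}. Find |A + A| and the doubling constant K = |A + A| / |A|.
K = |A + A| / |A| = 6/3 = 2

Enumerate A + A = {a + b : a, b ∈ A}. With |A| = 3, there are |A|^2 = 9 ordered sum pairs; collecting distinct values, A + A = {-2, -1, 0, 7, 8, 16}, so |A + A| = 6. Thus K = 6/3 = 2. For comparison, the minimum possible |A + A| over all 3-element sets is 2·3 − 1 = 5 (so min K = 5/3), attained only by arithmetic progressions.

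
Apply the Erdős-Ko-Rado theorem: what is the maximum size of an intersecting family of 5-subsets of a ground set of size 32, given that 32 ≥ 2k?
max |F| = C(31, 4) = 31465

Erdős-Ko-Rado (1961): when n ≥ 2k, max |F| = C(n−1, k−1). The bound is attained by the star {A : i ∈ A} for any fixed i ∈ [n]. Here C(32−1, 5−1) = C(31, 4) = 31465.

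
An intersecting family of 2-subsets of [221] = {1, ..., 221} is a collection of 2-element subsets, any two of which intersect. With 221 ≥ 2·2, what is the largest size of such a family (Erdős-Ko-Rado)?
max |F| = C(220, 1) = 220

Erdős-Ko-Rado (1961): when n ≥ 2k, max |F| = C(n−1, k−1). The bound is attained by the star {A : i ∈ A} for any fixed i ∈ [n]. Here C(221−1, 2−1) = C(220, 1) = 220.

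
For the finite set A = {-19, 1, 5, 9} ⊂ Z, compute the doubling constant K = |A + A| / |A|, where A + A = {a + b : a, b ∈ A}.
K = |A + A| / |A| = 9/4

Enumerate A + A = {a + b : a, b ∈ A}. With |A| = 4, there are |A|^2 = 16 ordered sum pairs; collecting distinct values, A + A = {-38, -18, -14, -10, 2, 6, 10, 14, 18}, so |A + A| = 9. Thus K = 9/4. For comparison, the minimum possible |A + A| over all 4-element sets is 2·4 − 1 = 7 (so min K = 7/4), attained only by arithmetic progressions.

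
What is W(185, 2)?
W(185, 2) = 185 + 1 = 186

A 2-term AP is any pair of integers, so a monochromatic 2-AP exists iff some colour is used at least twice. With 185 colours, the colouring i ↦ i on {1, ..., 185} uses each colour once, avoiding any monochromatic pair, so W(185, 2) > 185. For {1, ..., 186}, pigeonhole forces two integers of the same colour, which form a monochromatic 2-AP. Hence W(185, 2) = 186.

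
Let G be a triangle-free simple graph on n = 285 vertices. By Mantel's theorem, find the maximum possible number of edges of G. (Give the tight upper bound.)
ex(285, K_3) = ⌊285^2/4⌋ = 20306

Mantel (1907): a triangle-free graph on n vertices has at most ⌊n^2/4⌋ edges, with equality for the complete bipartite graph K_{⌊n/2⌋, ⌈n/2⌉}. For n = 285: ⌊285^2/4⌋ = ⌊81225/4⌋ = 20306. The extremal graph is K_{142, 143}, which has 142·143 = 20306 edges.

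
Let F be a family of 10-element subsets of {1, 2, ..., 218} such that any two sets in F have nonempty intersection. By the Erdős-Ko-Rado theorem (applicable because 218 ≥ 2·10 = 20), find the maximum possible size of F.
max |F| = C(217, 9) = 2485227701968935

Erdős-Ko-Rado (1961): when n ≥ 2k, max |F| = C(n−1, k−1). The bound is attained by the star {A : i ∈ A} for any fixed i ∈ [n]. Here C(218−1, 10−1) = C(217, 9) = 2485227701968935.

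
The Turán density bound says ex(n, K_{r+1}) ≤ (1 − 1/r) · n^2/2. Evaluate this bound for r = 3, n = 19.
Turán density bound = (2/3) · 19^2/2 = 361/3 ≈ 120.3333

Turán's theorem: ex(n, K_{r+1}) is achieved by the complete r-partite Turán graph T(n, r) with parts as balanced as possible, and is at most (1 − 1/r) · n^2/2. For r = 3, n = 19: the density bound is (2/3) · 361/2 = 361/3 ≈ 120.3333. The integer-valued extremum is e(T(19, 3)) = 120, which is strictly less than the density bound 361/3 since 3 ∤ 19 (the parts of T(19, 3) cannot all be equal).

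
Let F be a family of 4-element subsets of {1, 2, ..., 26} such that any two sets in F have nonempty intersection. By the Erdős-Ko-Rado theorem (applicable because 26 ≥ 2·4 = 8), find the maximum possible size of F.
max |F| = C(25, 3) = 2300

Erdős-Ko-Rado (1961): when n ≥ 2k, max |F| = C(n−1, k−1). The bound is attained by the star {A : i ∈ A} for any fixed i ∈ [n]. Here C(26−1, 4−1) = C(25, 3) = 2300.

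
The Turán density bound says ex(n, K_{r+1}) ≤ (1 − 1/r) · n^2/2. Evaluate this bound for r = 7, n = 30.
Turán density bound = (6/7) · 30^2/2 = 2700/7 ≈ 385.7143

Turán's theorem: ex(n, K_{r+1}) is achieved by the complete r-partite Turán graph T(n, r) with parts as balanced as possible, and is at most (1 − 1/r) · n^2/2. For r = 7, n = 30: the density bound is (6/7) · 900/2 = 2700/7 ≈ 385.7143. The integer-valued extremum is e(T(30, 7)) = 385, which is strictly less than the density bound 2700/7 since 7 ∤ 30 (the parts of T(30, 7) cannot all be equal).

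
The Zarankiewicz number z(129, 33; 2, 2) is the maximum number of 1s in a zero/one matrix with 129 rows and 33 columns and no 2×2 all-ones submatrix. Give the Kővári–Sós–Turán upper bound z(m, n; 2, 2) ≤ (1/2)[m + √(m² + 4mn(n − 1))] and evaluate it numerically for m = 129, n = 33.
z(129, 33; 2, 2) ≤ (1/2)[129 + √(129² + 4·129·33·32)] = (1/2)[129 + √561537] = 439.1789

Kővári–Sós–Turán: let r_1, ..., r_129 be the row sums and z = Σ r_i the total number of 1s. Each pair of columns can share at most one row with both entries 1 (else a 2×2 all-ones block appears), so Σ_i C(r_i, 2) ≤ C(33, 2) = 528. By convexity Σ_i C(r_i, 2) ≥ 129·C(z/129, 2) = z(z − 129)/(2·129), giving z² − 129z − 129·33·32 ≤ 0 and hence z ≤ (1/2)[129 + √(16641 + 4·136224)] = (1/2)[129 + √561537] ≈ (1/2)(129 + 749.3577) = 439.1789.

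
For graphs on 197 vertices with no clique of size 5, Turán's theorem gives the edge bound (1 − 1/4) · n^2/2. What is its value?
Turán density bound = (3/4) · 197^2/2 = 116427/8 ≈ 14553.375

Turán's theorem: ex(n, K_{r+1}) is achieved by the complete r-partite Turán graph T(n, r) with parts as balanced as possible, and is at most (1 − 1/r) · n^2/2. For r = 4, n = 197: the density bound is (3/4) · 38809/2 = 116427/8 ≈ 14553.375. The integer-valued extremum is e(T(197, 4)) = 14553, which is strictly less than the density bound 116427/8 since 4 ∤ 197 (the parts of T(197, 4) cannot all be equal).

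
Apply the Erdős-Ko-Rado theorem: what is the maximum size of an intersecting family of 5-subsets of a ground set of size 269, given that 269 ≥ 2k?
max |F| = C(268, 4) = 210165935

The Erdős-Ko-Rado theorem states: for n ≥ 2k, an intersecting family of k-subsets of an n-element set has size at most C(n − 1, k − 1), with equality for 'star' families {A ⊆ [n] : |A| = k, i ∈ A} (fix an element i). For n = 269, k = 5: C(268, 4) = 210165935.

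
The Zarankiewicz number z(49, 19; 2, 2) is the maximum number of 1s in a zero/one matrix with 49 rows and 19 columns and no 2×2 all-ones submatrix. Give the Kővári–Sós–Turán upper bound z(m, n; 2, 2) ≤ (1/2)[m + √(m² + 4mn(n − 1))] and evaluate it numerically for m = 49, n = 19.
z(49, 19; 2, 2) ≤ (1/2)[49 + √(49² + 4·49·19·18)] = (1/2)[49 + √69433] = 156.2507

Kővári–Sós–Turán: let r_1, ..., r_49 be the row sums and z = Σ r_i the total number of 1s. Each pair of columns can share at most one row with both entries 1 (else a 2×2 all-ones block appears), so Σ_i C(r_i, 2) ≤ C(19, 2) = 171. By convexity Σ_i C(r_i, 2) ≥ 49·C(z/49, 2) = z(z − 49)/(2·49), giving z² − 49z − 49·19·18 ≤ 0 and hence z ≤ (1/2)[49 + √(2401 + 4·16758)] = (1/2)[49 + √69433] ≈ (1/2)(49 + 263.5014) = 156.2507.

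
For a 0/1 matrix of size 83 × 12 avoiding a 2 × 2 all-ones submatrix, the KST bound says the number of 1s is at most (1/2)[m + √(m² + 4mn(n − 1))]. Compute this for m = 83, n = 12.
z(83, 12; 2, 2) ≤ (1/2)[83 + √(83² + 4·83·12·11)] = (1/2)[83 + √50713] = 154.0977

Kővári–Sós–Turán: let r_1, ..., r_83 be the row sums and z = Σ r_i the total number of 1s. Each pair of columns can share at most one row with both entries 1 (else a 2×2 all-ones block appears), so Σ_i C(r_i, 2) ≤ C(12, 2) = 66. By convexity Σ_i C(r_i, 2) ≥ 83·C(z/83, 2) = z(z − 83)/(2·83), giving z² − 83z − 83·12·11 ≤ 0 and hence z ≤ (1/2)[83 + √(6889 + 4·10956)] = (1/2)[83 + √50713] ≈ (1/2)(83 + 225.1955) = 154.0977.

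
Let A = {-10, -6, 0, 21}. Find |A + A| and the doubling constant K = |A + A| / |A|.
K = |A + A| / |A| = 10/4 = 5/2

Enumerate A + A = {a + b : a, b ∈ A}. With |A| = 4, there are |A|^2 = 16 ordered sum pairs; collecting distinct values, A + A = {-20, -16, -12, -10, -6, 0, 11, 15, 21, 42}, so |A + A| = 10. Thus K = 10/4 = 5/2. For comparison, the minimum possible |A + A| over all 4-element sets is 2·4 − 1 = 7 (so min K = 7/4), attained only by arithmetic progressions.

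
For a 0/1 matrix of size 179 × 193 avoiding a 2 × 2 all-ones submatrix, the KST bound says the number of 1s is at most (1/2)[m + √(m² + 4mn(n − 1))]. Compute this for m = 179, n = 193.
z(179, 193; 2, 2) ≤ (1/2)[179 + √(179² + 4·179·193·192)] = (1/2)[179 + √26564137] = 2666.5204

Kővári–Sós–Turán: let r_1, ..., r_179 be the row sums and z = Σ r_i the total number of 1s. Each pair of columns can share at most one row with both entries 1 (else a 2×2 all-ones block appears), so Σ_i C(r_i, 2) ≤ C(193, 2) = 18528. By convexity Σ_i C(r_i, 2) ≥ 179·C(z/179, 2) = z(z − 179)/(2·179), giving z² − 179z − 179·193·192 ≤ 0 and hence z ≤ (1/2)[179 + √(32041 + 4·6633024)] = (1/2)[179 + √26564137] ≈ (1/2)(179 + 5154.0408) = 2666.5204.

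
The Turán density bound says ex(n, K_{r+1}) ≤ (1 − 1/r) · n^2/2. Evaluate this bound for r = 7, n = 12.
Turán density bound = (6/7) · 12^2/2 = 432/7 ≈ 61.7143

Turán's theorem: ex(n, K_{r+1}) is achieved by the complete r-partite Turán graph T(n, r) with parts as balanced as possible, and is at most (1 − 1/r) · n^2/2. For r = 7, n = 12: the density bound is (6/7) · 144/2 = 432/7 ≈ 61.7143. The integer-valued extremum is e(T(12, 7)) = 61, which is strictly less than the density bound 432/7 since 7 ∤ 12 (the parts of T(12, 7) cannot all be equal).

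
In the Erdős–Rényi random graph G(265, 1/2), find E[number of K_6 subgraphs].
E[# K_6] = C(265, 6) · (1/2)^C(6, 2) = 454347559380 / 2^15 = 113586889845/8192 ≈ 13865587.139282

For each 6-subset S of vertices (there are C(265, 6) = 454347559380 such S), let X_S = 1 if S induces a K_6 (all C(6, 2) = 15 edges present). Then P(X_S = 1) = (1/2)^15 = 1/32768. By linearity of expectation, E[# K_6] = C(265, 6) · (1/2)^15 = 454347559380 / 32768 = 113586889845/8192 ≈ 13865587.139282.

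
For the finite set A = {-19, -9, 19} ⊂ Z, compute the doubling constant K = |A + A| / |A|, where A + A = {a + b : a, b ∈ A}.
K = |A + A| / |A| = 6/3 = 2

Enumerate A + A = {a + b : a, b ∈ A}. With |A| = 3, there are |A|^2 = 9 ordered sum pairs; collecting distinct values, A + A = {-38, -28, -18, 0, 10, 38}, so |A + A| = 6. Thus K = 6/3 = 2. For comparison, the minimum possible |A + A| over all 3-element sets is 2·3 − 1 = 5 (so min K = 5/3), attained only by arithmetic progressions.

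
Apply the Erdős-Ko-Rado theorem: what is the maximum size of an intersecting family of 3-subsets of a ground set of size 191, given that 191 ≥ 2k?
max |F| = C(190, 2) = 17955

The Erdős-Ko-Rado theorem states: for n ≥ 2k, an intersecting family of k-subsets of an n-element set has size at most C(n − 1, k − 1), with equality for 'star' families {A ⊆ [n] : |A| = k, i ∈ A} (fix an element i). For n = 191, k = 3: C(190, 2) = 17955.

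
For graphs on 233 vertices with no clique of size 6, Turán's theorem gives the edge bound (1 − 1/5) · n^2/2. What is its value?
Turán density bound = (4/5) · 233^2/2 = 108578/5 ≈ 21715.6

Turán's theorem: ex(n, K_{r+1}) is achieved by the complete r-partite Turán graph T(n, r) with parts as balanced as possible, and is at most (1 − 1/r) · n^2/2. For r = 5, n = 233: the density bound is (4/5) · 54289/2 = 108578/5 ≈ 21715.6. The integer-valued extremum is e(T(233, 5)) = 21715, which is strictly less than the density bound 108578/5 since 5 ∤ 233 (the parts of T(233, 5) cannot all be equal).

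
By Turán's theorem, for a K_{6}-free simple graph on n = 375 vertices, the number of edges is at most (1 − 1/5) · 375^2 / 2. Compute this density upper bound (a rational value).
Turán density bound = (4/5) · 375^2/2 = 56250

Turán's theorem: ex(n, K_{r+1}) is achieved by the complete r-partite Turán graph T(n, r) with parts as balanced as possible, and is at most (1 − 1/r) · n^2/2. For r = 5, n = 375: the density bound is (4/5) · 140625/2 = 56250. Since 5 ∣ 375, the Turán graph T(375, 5) has parts of equal size 75, and its edge count e(T(375, 5)) = 56250 attains the density bound exactly.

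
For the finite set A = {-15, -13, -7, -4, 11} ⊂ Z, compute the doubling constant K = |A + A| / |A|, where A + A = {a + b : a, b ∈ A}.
K = |A + A| / |A| = 15/5 = 3

Enumerate A + A = {a + b : a, b ∈ A}. With |A| = 5, there are |A|^2 = 25 ordered sum pairs; collecting distinct values, A + A = {-30, -28, -26, -22, -20, -19, -17, -14, -11, -8, -4, -2, 4, 7, 22}, so |A + A| = 15. Thus K = 15/5 = 3. For comparison, the minimum possible |A + A| over all 5-element sets is 2·5 − 1 = 9 (so min K = 9/5), attained only by arithmetic progressions.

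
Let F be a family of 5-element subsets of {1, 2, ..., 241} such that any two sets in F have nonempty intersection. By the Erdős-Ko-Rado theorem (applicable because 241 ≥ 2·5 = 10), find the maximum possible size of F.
max |F| = C(240, 4) = 134810340

The Erdős-Ko-Rado theorem states: for n ≥ 2k, an intersecting family of k-subsets of an n-element set has size at most C(n − 1, k − 1), with equality for 'star' families {A ⊆ [n] : |A| = k, i ∈ A} (fix an element i). For n = 241, k = 5: C(240, 4) = 134810340.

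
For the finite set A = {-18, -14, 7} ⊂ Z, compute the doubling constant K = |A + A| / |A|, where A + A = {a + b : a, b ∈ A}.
K = |A + A| / |A| = 6/3 = 2

Enumerate A + A = {a + b : a, b ∈ A}. With |A| = 3, there are |A|^2 = 9 ordered sum pairs; collecting distinct values, A + A = {-36, -32, -28, -11, -7, 14}, so |A + A| = 6. Thus K = 6/3 = 2. For comparison, the minimum possible |A + A| over all 3-element sets is 2·3 − 1 = 5 (so min K = 5/3), attained only by arithmetic progressions.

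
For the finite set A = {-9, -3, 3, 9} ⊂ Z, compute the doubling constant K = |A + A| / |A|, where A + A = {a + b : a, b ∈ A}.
K = |A + A| / |A| = 7/4

Enumerate A + A = {a + b : a, b ∈ A}. With |A| = 4, there are |A|^2 = 16 ordered sum pairs; collecting distinct values, A + A = {-18, -12, -6, 0, 6, 12, 18}, so |A + A| = 7. Thus K = 7/4. Here |A + A| = 2|A| − 1 = 7, the minimum possible — so K = 7/4 is minimal, which holds iff A is an arithmetic progression.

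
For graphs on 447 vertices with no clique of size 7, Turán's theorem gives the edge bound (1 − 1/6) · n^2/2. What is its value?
Turán density bound = (5/6) · 447^2/2 = 333015/4 ≈ 83253.75

Turán's theorem: ex(n, K_{r+1}) is achieved by the complete r-partite Turán graph T(n, r) with parts as balanced as possible, and is at most (1 − 1/r) · n^2/2. For r = 6, n = 447: the density bound is (5/6) · 199809/2 = 333015/4 ≈ 83253.75. The integer-valued extremum is e(T(447, 6)) = 83253, which is strictly less than the density bound 333015/4 since 6 ∤ 447 (the parts of T(447, 6) cannot all be equal).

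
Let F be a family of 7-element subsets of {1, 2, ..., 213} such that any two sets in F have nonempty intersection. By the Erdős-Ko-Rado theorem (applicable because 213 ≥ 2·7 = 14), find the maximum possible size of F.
max |F| = C(212, 6) = 117404591304

The Erdős-Ko-Rado theorem states: for n ≥ 2k, an intersecting family of k-subsets of an n-element set has size at most C(n − 1, k − 1), with equality for 'star' families {A ⊆ [n] : |A| = k, i ∈ A} (fix an element i). For n = 213, k = 7: C(212, 6) = 117404591304.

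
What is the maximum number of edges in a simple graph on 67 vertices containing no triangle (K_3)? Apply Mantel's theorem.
ex(67, K_3) = ⌊67^2/4⌋ = 1122

Mantel (1907): a triangle-free graph on n vertices has at most ⌊n^2/4⌋ edges, with equality for the complete bipartite graph K_{⌊n/2⌋, ⌈n/2⌉}. For n = 67: ⌊67^2/4⌋ = ⌊4489/4⌋ = 1122. The extremal graph is K_{33, 34}, which has 33·34 = 1122 edges.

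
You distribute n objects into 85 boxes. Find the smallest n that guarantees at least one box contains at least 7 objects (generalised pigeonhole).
n = (7 − 1)·85 + 1 = 511

By the generalised pigeonhole principle, to guarantee some box contains ≥ r objects we need more than (r − 1) · k objects total. Threshold: n = (r − 1) · k + 1. With r = 7 and k = 85: n = 6 · 85 + 1 = 510 + 1 = 511. For n = 510 = 6 · 85, we can put exactly 6 objects in every box, avoiding 7 in any single one — so 511 is tight.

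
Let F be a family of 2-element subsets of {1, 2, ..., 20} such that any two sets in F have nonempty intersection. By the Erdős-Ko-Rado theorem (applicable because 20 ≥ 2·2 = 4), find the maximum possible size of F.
max |F| = C(19, 1) = 19

Erdős-Ko-Rado (1961): when n ≥ 2k, max |F| = C(n−1, k−1). The bound is attained by the star {A : i ∈ A} for any fixed i ∈ [n]. Here C(20−1, 2−1) = C(19, 1) = 19.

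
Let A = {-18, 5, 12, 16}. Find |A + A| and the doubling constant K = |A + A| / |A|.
K = |A + A| / |A| = 10/4 = 5/2

Enumerate A + A = {a + b : a, b ∈ A}. With |A| = 4, there are |A|^2 = 16 ordered sum pairs; collecting distinct values, A + A = {-36, -13, -6, -2, 10, 17, 21, 24, 28, 32}, so |A + A| = 10. Thus K = 10/4 = 5/2. For comparison, the minimum possible |A + A| over all 4-element sets is 2·4 − 1 = 7 (so min K = 7/4), attained only by arithmetic progressions.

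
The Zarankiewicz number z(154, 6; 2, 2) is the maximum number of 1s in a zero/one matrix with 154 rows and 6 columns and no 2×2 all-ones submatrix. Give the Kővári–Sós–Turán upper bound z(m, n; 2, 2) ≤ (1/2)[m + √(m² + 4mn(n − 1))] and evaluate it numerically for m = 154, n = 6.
z(154, 6; 2, 2) ≤ (1/2)[154 + √(154² + 4·154·6·5)] = (1/2)[154 + √42196] = 179.7083

Kővári–Sós–Turán: let r_1, ..., r_154 be the row sums and z = Σ r_i the total number of 1s. Each pair of columns can share at most one row with both entries 1 (else a 2×2 all-ones block appears), so Σ_i C(r_i, 2) ≤ C(6, 2) = 15. By convexity Σ_i C(r_i, 2) ≥ 154·C(z/154, 2) = z(z − 154)/(2·154), giving z² − 154z − 154·6·5 ≤ 0 and hence z ≤ (1/2)[154 + √(23716 + 4·4620)] = (1/2)[154 + √42196] ≈ (1/2)(154 + 205.4166) = 179.7083.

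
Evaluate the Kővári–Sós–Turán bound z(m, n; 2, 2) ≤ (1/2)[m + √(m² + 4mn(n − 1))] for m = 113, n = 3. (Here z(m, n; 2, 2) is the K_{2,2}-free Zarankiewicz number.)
z(113, 3; 2, 2) ≤ (1/2)[113 + √(113² + 4·113·3·2)] = (1/2)[113 + √15481] = 118.7113

Kővári–Sós–Turán: let r_1, ..., r_113 be the row sums and z = Σ r_i the total number of 1s. Each pair of columns can share at most one row with both entries 1 (else a 2×2 all-ones block appears), so Σ_i C(r_i, 2) ≤ C(3, 2) = 3. By convexity Σ_i C(r_i, 2) ≥ 113·C(z/113, 2) = z(z − 113)/(2·113), giving z² − 113z − 113·3·2 ≤ 0 and hence z ≤ (1/2)[113 + √(12769 + 4·678)] = (1/2)[113 + √15481] ≈ (1/2)(113 + 124.4227) = 118.7113.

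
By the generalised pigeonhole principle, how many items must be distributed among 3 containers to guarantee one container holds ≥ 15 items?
n = (15 − 1)·3 + 1 = 43

By the generalised pigeonhole principle, to guarantee some box contains ≥ r objects we need more than (r − 1) · k objects total. Threshold: n = (r − 1) · k + 1. With r = 15 and k = 3: n = 14 · 3 + 1 = 42 + 1 = 43. For n = 42 = 14 · 3, we can put exactly 14 objects in every box, avoiding 15 in any single one — so 43 is tight.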